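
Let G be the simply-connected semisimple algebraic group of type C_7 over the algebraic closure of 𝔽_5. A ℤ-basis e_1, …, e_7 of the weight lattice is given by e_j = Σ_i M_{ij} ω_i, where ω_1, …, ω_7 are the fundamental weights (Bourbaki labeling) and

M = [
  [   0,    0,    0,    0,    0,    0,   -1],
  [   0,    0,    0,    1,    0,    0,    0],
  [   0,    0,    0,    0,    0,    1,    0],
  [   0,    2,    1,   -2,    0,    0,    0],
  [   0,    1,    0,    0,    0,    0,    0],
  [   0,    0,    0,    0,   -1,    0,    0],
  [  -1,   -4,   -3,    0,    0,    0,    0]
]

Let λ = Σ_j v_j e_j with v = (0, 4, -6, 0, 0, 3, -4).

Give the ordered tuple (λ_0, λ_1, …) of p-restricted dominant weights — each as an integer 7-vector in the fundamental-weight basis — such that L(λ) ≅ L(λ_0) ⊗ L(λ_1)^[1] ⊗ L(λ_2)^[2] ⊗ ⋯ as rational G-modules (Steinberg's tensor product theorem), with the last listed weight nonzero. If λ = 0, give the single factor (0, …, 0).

ω-coordinates c = M·v, v = (0, 4, -6, 0, 0, 3, -4):
  c_1 = 0*0 + 0*4 + 0*-6 + 0*0 + 0*0 + 0*3 + -1*-4 = 4
  c_2 = 0*0 + 0*4 + 0*-6 + 1*0 + 0*0 + 0*3 + 0*-4 = 0
  c_3 = 0*0 + 0*4 + 0*-6 + 0*0 + 0*0 + 1*3 + 0*-4 = 3
  c_4 = 0*0 + 2*4 + 1*-6 + -2*0 + 0*0 + 0*3 + 0*-4 = 2
  c_5 = 0*0 + 1*4 + 0*-6 + 0*0 + 0*0 + 0*3 + 0*-4 = 4
  c_6 = 0*0 + 0*4 + 0*-6 + 0*0 + -1*0 + 0*3 + 0*-4 = 0
  c_7 = -1*0 + -4*4 + -3*-6 + 0*0 + 0*0 + 0*3 + 0*-4 = 2
Writing each c_i in base p = 5:
  c_1 = 4 = 4·5^0
  c_2 = 0
  c_3 = 3 = 3·5^0
  c_4 = 2 = 2·5^0
  c_5 = 4 = 4·5^0
  c_6 = 0
  c_7 = 2 = 2·5^0
p-restricted factor λ_0 = (4, 0, 3, 2, 4, 0, 2)

((4, 0, 3, 2, 4, 0, 2),)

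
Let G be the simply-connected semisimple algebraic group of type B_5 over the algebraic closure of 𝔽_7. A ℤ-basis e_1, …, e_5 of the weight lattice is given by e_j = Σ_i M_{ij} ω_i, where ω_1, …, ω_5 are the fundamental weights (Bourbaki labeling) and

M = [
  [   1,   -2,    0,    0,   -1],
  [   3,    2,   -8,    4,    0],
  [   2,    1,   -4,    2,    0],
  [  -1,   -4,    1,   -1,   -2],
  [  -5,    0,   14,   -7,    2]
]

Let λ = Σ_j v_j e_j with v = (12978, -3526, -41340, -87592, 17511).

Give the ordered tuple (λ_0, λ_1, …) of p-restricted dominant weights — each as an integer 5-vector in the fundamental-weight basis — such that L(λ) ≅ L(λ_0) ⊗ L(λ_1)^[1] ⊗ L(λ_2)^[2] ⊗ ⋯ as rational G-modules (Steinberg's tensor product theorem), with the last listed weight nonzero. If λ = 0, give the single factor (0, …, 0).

((6, 5, 6, 1, 1), (2, 4, 1, 1, 1), (2, 4, 5, 0, 1), (0, 0, 1, 1, 6), (1, 5, 5, 5, 1))

Change of basis e → ω: c = M·v where v = (12978, -3526, -41340, -87592, 17511):
  c_1 = (1)·(12978) + (-2)·(-3526) + (0)·(-41340) + (0)·(-87592) + (-1)·(17511) = 2519
  c_2 = (3)·(12978) + (2)·(-3526) + (-8)·(-41340) + (4)·(-87592) + (0)·(17511) = 12234
  c_3 = (2)·(12978) + (1)·(-3526) + (-4)·(-41340) + (2)·(-87592) + (0)·(17511) = 12606
  c_4 = (-1)·(12978) + (-4)·(-3526) + (1)·(-41340) + (-1)·(-87592) + (-2)·(17511) = 12356
  c_5 = (-5)·(12978) + (0)·(-3526) + (14)·(-41340) + (-7)·(-87592) + (2)·(17511) = 4516
Expand coordinatewise in base 7:
  c_1 = 2519 = 6·7^0 + 2·7^1 + 2·7^2 + 0·7^3 + 1·7^4
  c_2 = 12234 = 5·7^0 + 4·7^1 + 4·7^2 + 0·7^3 + 5·7^4
  c_3 = 12606 = 6·7^0 + 1·7^1 + 5·7^2 + 1·7^3 + 5·7^4
  c_4 = 12356 = 1·7^0 + 1·7^1 + 0·7^2 + 1·7^3 + 5·7^4
  c_5 = 4516 = 1·7^0 + 1·7^1 + 1·7^2 + 6·7^3 + 1·7^4
Factor λ_0 = (6, 5, 6, 1, 1)
Factor λ_1 = (2, 4, 1, 1, 1)
Factor λ_2 = (2, 4, 5, 0, 1)
Factor λ_3 = (0, 0, 1, 1, 6)
Factor λ_4 = (1, 5, 5, 5, 1)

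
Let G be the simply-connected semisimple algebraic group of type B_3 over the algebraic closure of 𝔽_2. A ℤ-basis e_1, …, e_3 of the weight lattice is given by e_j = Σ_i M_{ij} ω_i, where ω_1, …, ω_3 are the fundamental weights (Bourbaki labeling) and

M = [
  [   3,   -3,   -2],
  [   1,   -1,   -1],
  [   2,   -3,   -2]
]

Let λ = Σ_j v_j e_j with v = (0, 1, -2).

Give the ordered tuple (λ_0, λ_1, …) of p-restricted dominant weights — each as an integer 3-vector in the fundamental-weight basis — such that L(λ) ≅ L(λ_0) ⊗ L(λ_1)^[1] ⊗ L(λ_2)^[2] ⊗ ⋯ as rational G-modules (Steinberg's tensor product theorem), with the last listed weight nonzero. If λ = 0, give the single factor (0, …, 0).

((1, 1, 1),)

Compute c_i = Σ_j M_{ij} v_j with v = (0, 1, -2):
  c_1 = 3·0 + (-3)·(1) + (-2)·(-2) = 1
  c_2 = 1·0 + (-1)·(1) + (-1)·(-2) = 1
  c_3 = 2·0 + (-3)·(1) + (-2)·(-2) = 1
Writing each c_i in base p = 2:
  c_1 = 1 = 1·2^0
  c_2 = 1 = 1·2^0
  c_3 = 1 = 1·2^0
p-restricted factor λ_0 = (1, 1, 1)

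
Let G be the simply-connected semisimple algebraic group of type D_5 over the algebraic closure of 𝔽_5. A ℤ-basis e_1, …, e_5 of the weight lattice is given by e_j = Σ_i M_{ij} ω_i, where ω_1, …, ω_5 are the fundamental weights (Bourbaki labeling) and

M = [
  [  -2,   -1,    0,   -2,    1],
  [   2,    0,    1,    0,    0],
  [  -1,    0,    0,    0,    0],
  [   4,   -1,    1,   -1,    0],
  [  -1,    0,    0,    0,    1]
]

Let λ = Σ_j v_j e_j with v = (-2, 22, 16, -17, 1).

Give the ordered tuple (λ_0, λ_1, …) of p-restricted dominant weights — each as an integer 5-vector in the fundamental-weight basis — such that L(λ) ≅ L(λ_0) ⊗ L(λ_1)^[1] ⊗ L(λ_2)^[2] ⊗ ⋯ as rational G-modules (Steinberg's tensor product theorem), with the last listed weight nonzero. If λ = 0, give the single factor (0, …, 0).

In the fundamental-weight basis, λ has coordinates c = M·v (v = (-2, 22, 16, -17, 1)):
  c_1 = (-2)·(-2) + (-1)·(22) + (0)·(16) + (-2)·(-17) + (1)·(1) = 17
  c_2 = (2)·(-2) + (0)·(22) + (1)·(16) + (0)·(-17) + (0)·(1) = 12
  c_3 = (-1)·(-2) + (0)·(22) + (0)·(16) + (0)·(-17) + (0)·(1) = 2
  c_4 = (4)·(-2) + (-1)·(22) + (1)·(16) + (-1)·(-17) + (0)·(1) = 3
  c_5 = (-1)·(-2) + (0)·(22) + (0)·(16) + (0)·(-17) + (1)·(1) = 3
Writing each c_i in base p = 5:
  c_1 = 17 = 2·5^0 + 3·5^1
  c_2 = 12 = 2·5^0 + 2·5^1
  c_3 = 2 = 2·5^0
  c_4 = 3 = 3·5^0
  c_5 = 3 = 3·5^0
Factor λ_0 = (2, 2, 2, 3, 3)
Factor λ_1 = (3, 2, 0, 0, 0)

((2, 2, 2, 3, 3), (3, 2, 0, 0, 0))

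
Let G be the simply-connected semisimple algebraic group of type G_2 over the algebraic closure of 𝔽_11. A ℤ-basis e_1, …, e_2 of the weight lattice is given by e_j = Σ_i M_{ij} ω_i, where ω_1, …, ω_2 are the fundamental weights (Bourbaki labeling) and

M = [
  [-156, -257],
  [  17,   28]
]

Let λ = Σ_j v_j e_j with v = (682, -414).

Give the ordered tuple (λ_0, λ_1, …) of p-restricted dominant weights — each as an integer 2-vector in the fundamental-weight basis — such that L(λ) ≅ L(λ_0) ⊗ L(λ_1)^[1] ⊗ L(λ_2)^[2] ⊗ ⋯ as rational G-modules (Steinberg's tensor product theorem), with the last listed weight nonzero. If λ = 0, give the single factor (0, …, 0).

((6, 2),)

ω-coordinates c = M·v, v = (682, -414):
  c_1 = (-156)·(682) + (-257)·(-414) = 6
  c_2 = (17)·(682) + (28)·(-414) = 2
Expand coordinatewise in base 11:
  c_1 = 6 = 6·11^0
  c_2 = 2 = 2·11^0
Factor λ_0 = (6, 2)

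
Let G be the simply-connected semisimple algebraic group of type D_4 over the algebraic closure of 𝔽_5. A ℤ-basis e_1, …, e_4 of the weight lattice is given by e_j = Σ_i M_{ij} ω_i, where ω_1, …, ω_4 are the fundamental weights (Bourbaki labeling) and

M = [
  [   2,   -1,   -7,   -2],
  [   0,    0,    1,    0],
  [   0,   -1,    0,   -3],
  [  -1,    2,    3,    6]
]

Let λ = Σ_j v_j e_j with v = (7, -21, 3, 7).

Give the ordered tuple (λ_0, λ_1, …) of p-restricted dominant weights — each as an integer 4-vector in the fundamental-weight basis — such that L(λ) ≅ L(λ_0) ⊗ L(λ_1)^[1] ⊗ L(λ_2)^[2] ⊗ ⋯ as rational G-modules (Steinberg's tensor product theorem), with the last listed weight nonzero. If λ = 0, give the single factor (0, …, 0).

((0, 3, 0, 2),)

Converting to the ω-basis (c_i = row i of M dotted with v = (7, -21, 3, 7)):
  c_1 = 2·7 + (-1)·(-21) + (-7)·(3) + (-2)·(7) = 0
  c_2 = 0·7 + (0)·(-21) + 1·3 + 0·7 = 3
  c_3 = 0·7 + (-1)·(-21) + 0·3 + (-3)·(7) = 0
  c_4 = (-1)·(7) + (2)·(-21) + 3·3 + 6·7 = 2
Expand coordinatewise in base 5:
  c_1 = 0
  c_2 = 3 = 3·5^0
  c_3 = 0
  c_4 = 2 = 2·5^0
p-restricted factor λ_0 = (0, 3, 0, 2)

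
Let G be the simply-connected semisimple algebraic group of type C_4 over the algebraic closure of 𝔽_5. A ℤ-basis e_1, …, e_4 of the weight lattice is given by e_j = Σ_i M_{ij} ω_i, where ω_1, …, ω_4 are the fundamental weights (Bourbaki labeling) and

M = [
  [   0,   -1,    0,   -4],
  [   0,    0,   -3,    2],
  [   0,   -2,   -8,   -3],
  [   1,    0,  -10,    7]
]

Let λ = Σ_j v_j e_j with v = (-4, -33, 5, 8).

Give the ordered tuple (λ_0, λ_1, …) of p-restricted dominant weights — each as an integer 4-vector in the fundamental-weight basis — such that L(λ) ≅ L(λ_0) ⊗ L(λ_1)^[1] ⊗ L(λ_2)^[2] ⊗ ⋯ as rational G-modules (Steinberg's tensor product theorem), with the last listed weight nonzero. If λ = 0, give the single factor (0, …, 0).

In the fundamental-weight basis, λ has coordinates c = M·v (v = (-4, -33, 5, 8)):
  c_1 = 0*-4 + -1*-33 + 0*5 + -4*8 = 1
  c_2 = 0*-4 + 0*-33 + -3*5 + 2*8 = 1
  c_3 = 0*-4 + -2*-33 + -8*5 + -3*8 = 2
  c_4 = 1*-4 + 0*-33 + -10*5 + 7*8 = 2
Base-5 expansion of each c_i:
  c_1 = 1 = 1·5^0
  c_2 = 1 = 1·5^0
  c_3 = 2 = 2·5^0
  c_4 = 2 = 2·5^0
λ_0 = (1, 1, 2, 2)

((1, 1, 2, 2),)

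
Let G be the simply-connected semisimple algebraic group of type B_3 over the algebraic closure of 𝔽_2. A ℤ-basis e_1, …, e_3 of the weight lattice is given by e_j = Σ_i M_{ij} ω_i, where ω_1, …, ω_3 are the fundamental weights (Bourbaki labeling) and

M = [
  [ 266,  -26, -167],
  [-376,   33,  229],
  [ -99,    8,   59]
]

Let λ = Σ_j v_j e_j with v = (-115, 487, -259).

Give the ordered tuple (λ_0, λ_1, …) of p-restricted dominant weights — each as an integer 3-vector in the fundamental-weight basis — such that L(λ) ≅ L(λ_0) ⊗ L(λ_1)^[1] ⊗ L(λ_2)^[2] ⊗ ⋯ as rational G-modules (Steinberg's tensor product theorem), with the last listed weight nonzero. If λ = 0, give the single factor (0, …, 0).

Compute c_i = Σ_j M_{ij} v_j with v = (-115, 487, -259):
  c_1 = (266)·(-115) + (-26)·(487) + (-167)·(-259) = 1
  c_2 = (-376)·(-115) + 33·487 + (229)·(-259) = 0
  c_3 = (-99)·(-115) + 8·487 + (59)·(-259) = 0
Expand coordinatewise in base 2:
  c_1 = 1 = 1·2^0
  c_2 = 0
  c_3 = 0
p-restricted factor λ_0 = (1, 0, 0)

((1, 0, 0),)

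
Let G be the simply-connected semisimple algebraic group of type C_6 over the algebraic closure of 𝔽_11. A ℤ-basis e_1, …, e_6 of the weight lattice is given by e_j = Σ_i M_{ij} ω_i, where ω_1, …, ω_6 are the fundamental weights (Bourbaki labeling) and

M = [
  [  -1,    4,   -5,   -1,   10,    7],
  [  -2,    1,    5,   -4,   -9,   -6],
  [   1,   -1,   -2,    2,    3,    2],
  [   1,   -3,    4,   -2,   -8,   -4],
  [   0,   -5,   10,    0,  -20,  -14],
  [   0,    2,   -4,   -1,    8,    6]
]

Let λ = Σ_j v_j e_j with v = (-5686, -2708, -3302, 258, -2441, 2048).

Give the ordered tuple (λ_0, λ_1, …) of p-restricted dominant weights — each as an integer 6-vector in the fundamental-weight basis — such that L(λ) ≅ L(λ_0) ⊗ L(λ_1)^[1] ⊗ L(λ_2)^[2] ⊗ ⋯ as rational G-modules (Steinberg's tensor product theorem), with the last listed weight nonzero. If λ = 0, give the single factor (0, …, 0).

((9, 0, 2, 6, 8, 8), (5, 7, 6, 4, 5, 4), (8, 6, 7, 0, 5, 2))

Change of basis e → ω: c = M·v where v = (-5686, -2708, -3302, 258, -2441, 2048):
  c_1 = (-1)·(-5686) + (4)·(-2708) + (-5)·(-3302) + (-1)·(258) + (10)·(-2441) + (7)·(2048) = 1032
  c_2 = (-2)·(-5686) + (1)·(-2708) + (5)·(-3302) + (-4)·(258) + (-9)·(-2441) + (-6)·(2048) = 803
  c_3 = (1)·(-5686) + (-1)·(-2708) + (-2)·(-3302) + (2)·(258) + (3)·(-2441) + (2)·(2048) = 915
  c_4 = (1)·(-5686) + (-3)·(-2708) + (4)·(-3302) + (-2)·(258) + (-8)·(-2441) + (-4)·(2048) = 50
  c_5 = (0)·(-5686) + (-5)·(-2708) + (10)·(-3302) + (0)·(258) + (-20)·(-2441) + (-14)·(2048) = 668
  c_6 = (0)·(-5686) + (2)·(-2708) + (-4)·(-3302) + (-1)·(258) + (8)·(-2441) + (6)·(2048) = 294
Writing each c_i in base p = 11:
  c_1 = 1032 = 9·11^0 + 5·11^1 + 8·11^2
  c_2 = 803 = 0·11^0 + 7·11^1 + 6·11^2
  c_3 = 915 = 2·11^0 + 6·11^1 + 7·11^2
  c_4 = 50 = 6·11^0 + 4·11^1
  c_5 = 668 = 8·11^0 + 5·11^1 + 5·11^2
  c_6 = 294 = 8·11^0 + 4·11^1 + 2·11^2
Factor λ_0 = (9, 0, 2, 6, 8, 8)
Factor λ_1 = (5, 7, 6, 4, 5, 4)
Factor λ_2 = (8, 6, 7, 0, 5, 2)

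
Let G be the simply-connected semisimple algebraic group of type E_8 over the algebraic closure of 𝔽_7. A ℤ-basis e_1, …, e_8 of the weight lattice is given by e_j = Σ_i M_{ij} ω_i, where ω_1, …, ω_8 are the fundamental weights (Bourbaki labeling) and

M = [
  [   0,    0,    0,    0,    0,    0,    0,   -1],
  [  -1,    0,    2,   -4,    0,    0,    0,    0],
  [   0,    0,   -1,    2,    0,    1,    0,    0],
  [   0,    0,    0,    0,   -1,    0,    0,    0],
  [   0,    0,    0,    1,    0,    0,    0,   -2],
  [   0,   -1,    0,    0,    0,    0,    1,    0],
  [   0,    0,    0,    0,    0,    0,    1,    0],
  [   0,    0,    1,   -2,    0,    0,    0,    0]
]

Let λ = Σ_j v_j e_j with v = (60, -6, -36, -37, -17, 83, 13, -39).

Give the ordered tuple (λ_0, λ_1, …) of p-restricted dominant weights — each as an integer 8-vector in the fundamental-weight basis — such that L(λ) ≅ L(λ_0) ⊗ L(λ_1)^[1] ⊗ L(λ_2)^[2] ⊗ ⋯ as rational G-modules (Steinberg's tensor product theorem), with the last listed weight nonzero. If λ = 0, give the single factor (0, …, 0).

((4, 2, 3, 3, 6, 5, 6, 3), (5, 2, 6, 2, 5, 2, 1, 5))

In the fundamental-weight basis, λ has coordinates c = M·v (v = (60, -6, -36, -37, -17, 83, 13, -39)):
  c_1 = 0·60 + (0)·(-6) + (0)·(-36) + (0)·(-37) + (0)·(-17) + 0·83 + 0·13 + (-1)·(-39) = 39
  c_2 = (-1)·(60) + (0)·(-6) + (2)·(-36) + (-4)·(-37) + (0)·(-17) + 0·83 + 0·13 + (0)·(-39) = 16
  c_3 = 0·60 + (0)·(-6) + (-1)·(-36) + (2)·(-37) + (0)·(-17) + 1·83 + 0·13 + (0)·(-39) = 45
  c_4 = 0·60 + (0)·(-6) + (0)·(-36) + (0)·(-37) + (-1)·(-17) + 0·83 + 0·13 + (0)·(-39) = 17
  c_5 = 0·60 + (0)·(-6) + (0)·(-36) + (1)·(-37) + (0)·(-17) + 0·83 + 0·13 + (-2)·(-39) = 41
  c_6 = 0·60 + (-1)·(-6) + (0)·(-36) + (0)·(-37) + (0)·(-17) + 0·83 + 1·13 + (0)·(-39) = 19
  c_7 = 0·60 + (0)·(-6) + (0)·(-36) + (0)·(-37) + (0)·(-17) + 0·83 + 1·13 + (0)·(-39) = 13
  c_8 = 0·60 + (0)·(-6) + (1)·(-36) + (-2)·(-37) + (0)·(-17) + 0·83 + 0·13 + (0)·(-39) = 38
p = 7; digits c_i = Σ_j d_{ij}·7^j, 0 ≤ d_{ij} < 7:
  c_1 = 39 = 4·7^0 + 5·7^1
  c_2 = 16 = 2·7^0 + 2·7^1
  c_3 = 45 = 3·7^0 + 6·7^1
  c_4 = 17 = 3·7^0 + 2·7^1
  c_5 = 41 = 6·7^0 + 5·7^1
  c_6 = 19 = 5·7^0 + 2·7^1
  c_7 = 13 = 6·7^0 + 1·7^1
  c_8 = 38 = 3·7^0 + 5·7^1
p-restricted factor λ_0 = (4, 2, 3, 3, 6, 5, 6, 3)
p-restricted factor λ_1 = (5, 2, 6, 2, 5, 2, 1, 5)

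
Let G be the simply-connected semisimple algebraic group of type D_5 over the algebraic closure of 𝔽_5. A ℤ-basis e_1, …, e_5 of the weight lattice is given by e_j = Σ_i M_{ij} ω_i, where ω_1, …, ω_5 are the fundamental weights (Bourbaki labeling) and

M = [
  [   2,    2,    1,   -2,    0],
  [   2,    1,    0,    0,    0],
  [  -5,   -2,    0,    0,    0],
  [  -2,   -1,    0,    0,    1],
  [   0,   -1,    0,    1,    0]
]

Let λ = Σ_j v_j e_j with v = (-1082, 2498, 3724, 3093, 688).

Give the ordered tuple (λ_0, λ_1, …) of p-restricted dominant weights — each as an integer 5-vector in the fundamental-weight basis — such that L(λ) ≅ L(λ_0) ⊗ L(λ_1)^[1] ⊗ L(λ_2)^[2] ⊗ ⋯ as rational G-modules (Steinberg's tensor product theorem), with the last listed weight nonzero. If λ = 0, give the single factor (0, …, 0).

((0, 4, 4, 4, 0), (4, 1, 2, 0, 4), (4, 3, 1, 4, 3), (2, 2, 3, 2, 4))

In the fundamental-weight basis, λ has coordinates c = M·v (v = (-1082, 2498, 3724, 3093, 688)):
  c_1 = (2)·(-1082) + (2)·(2498) + (1)·(3724) + (-2)·(3093) + (0)·(688) = 370
  c_2 = (2)·(-1082) + (1)·(2498) + (0)·(3724) + (0)·(3093) + (0)·(688) = 334
  c_3 = (-5)·(-1082) + (-2)·(2498) + (0)·(3724) + (0)·(3093) + (0)·(688) = 414
  c_4 = (-2)·(-1082) + (-1)·(2498) + (0)·(3724) + (0)·(3093) + (1)·(688) = 354
  c_5 = (0)·(-1082) + (-1)·(2498) + (0)·(3724) + (1)·(3093) + (0)·(688) = 595
Base-5 expansion of each c_i:
  c_1 = 370 = 0·5^0 + 4·5^1 + 4·5^2 + 2·5^3
  c_2 = 334 = 4·5^0 + 1·5^1 + 3·5^2 + 2·5^3
  c_3 = 414 = 4·5^0 + 2·5^1 + 1·5^2 + 3·5^3
  c_4 = 354 = 4·5^0 + 0·5^1 + 4·5^2 + 2·5^3
  c_5 = 595 = 0·5^0 + 4·5^1 + 3·5^2 + 4·5^3
λ_0 = (0, 4, 4, 4, 0)
λ_1 = (4, 1, 2, 0, 4)
λ_2 = (4, 3, 1, 4, 3)
λ_3 = (2, 2, 3, 2, 4)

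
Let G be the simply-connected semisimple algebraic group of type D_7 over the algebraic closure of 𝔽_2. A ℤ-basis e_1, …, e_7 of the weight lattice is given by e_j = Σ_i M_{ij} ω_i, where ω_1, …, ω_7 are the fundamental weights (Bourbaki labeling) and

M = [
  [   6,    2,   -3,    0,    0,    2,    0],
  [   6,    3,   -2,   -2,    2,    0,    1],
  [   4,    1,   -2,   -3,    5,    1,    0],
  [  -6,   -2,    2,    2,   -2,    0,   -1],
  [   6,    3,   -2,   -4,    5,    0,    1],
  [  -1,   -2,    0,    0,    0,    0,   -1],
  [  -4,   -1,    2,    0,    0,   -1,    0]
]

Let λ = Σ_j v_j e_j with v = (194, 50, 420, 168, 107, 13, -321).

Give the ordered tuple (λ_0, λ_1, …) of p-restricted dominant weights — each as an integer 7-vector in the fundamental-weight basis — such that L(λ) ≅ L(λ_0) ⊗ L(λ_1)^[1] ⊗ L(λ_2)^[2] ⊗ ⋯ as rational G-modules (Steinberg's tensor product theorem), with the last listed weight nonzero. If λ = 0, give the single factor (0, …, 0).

((0, 1, 0, 1, 0, 1, 1), (1, 1, 1, 1, 0, 1, 0), (1, 1, 1, 0, 0, 0, 0), (1, 1, 1, 0, 0, 1, 0), (1, 1, 1, 1, 1, 1, 0))

Converting to the ω-basis (c_i = row i of M dotted with v = (194, 50, 420, 168, 107, 13, -321)):
  c_1 = 6*194 + 2*50 + -3*420 + 0*168 + 0*107 + 2*13 + 0*-321 = 30
  c_2 = 6*194 + 3*50 + -2*420 + -2*168 + 2*107 + 0*13 + 1*-321 = 31
  c_3 = 4*194 + 1*50 + -2*420 + -3*168 + 5*107 + 1*13 + 0*-321 = 30
  c_4 = -6*194 + -2*50 + 2*420 + 2*168 + -2*107 + 0*13 + -1*-321 = 19
  c_5 = 6*194 + 3*50 + -2*420 + -4*168 + 5*107 + 0*13 + 1*-321 = 16
  c_6 = -1*194 + -2*50 + 0*420 + 0*168 + 0*107 + 0*13 + -1*-321 = 27
  c_7 = -4*194 + -1*50 + 2*420 + 0*168 + 0*107 + -1*13 + 0*-321 = 1
Base-2 expansion of each c_i:
  c_1 = 30 = 0·2^0 + 1·2^1 + 1·2^2 + 1·2^3 + 1·2^4
  c_2 = 31 = 1·2^0 + 1·2^1 + 1·2^2 + 1·2^3 + 1·2^4
  c_3 = 30 = 0·2^0 + 1·2^1 + 1·2^2 + 1·2^3 + 1·2^4
  c_4 = 19 = 1·2^0 + 1·2^1 + 0·2^2 + 0·2^3 + 1·2^4
  c_5 = 16 = 0·2^0 + 0·2^1 + 0·2^2 + 0·2^3 + 1·2^4
  c_6 = 27 = 1·2^0 + 1·2^1 + 0·2^2 + 1·2^3 + 1·2^4
  c_7 = 1 = 1·2^0
λ_0 = (0, 1, 0, 1, 0, 1, 1)
λ_1 = (1, 1, 1, 1, 0, 1, 0)
λ_2 = (1, 1, 1, 0, 0, 0, 0)
λ_3 = (1, 1, 1, 0, 0, 1, 0)
λ_4 = (1, 1, 1, 1, 1, 1, 0)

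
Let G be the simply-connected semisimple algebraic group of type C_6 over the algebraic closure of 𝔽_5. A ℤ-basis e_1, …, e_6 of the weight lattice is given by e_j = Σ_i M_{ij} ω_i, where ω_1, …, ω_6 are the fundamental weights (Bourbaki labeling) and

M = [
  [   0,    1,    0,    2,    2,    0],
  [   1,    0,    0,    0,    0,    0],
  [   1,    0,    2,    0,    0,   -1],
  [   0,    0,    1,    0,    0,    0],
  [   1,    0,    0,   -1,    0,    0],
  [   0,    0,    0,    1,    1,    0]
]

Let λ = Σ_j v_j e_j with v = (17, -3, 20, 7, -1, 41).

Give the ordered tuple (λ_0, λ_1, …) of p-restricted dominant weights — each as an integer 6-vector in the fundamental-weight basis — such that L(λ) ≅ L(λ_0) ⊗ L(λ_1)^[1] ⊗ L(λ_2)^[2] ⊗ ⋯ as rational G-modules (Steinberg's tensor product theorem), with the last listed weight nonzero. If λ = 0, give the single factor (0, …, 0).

((4, 2, 1, 0, 0, 1), (1, 3, 3, 4, 2, 1))

Change of basis e → ω: c = M·v where v = (17, -3, 20, 7, -1, 41):
  c_1 = 0*17 + 1*-3 + 0*20 + 2*7 + 2*-1 + 0*41 = 9
  c_2 = 1*17 + 0*-3 + 0*20 + 0*7 + 0*-1 + 0*41 = 17
  c_3 = 1*17 + 0*-3 + 2*20 + 0*7 + 0*-1 + -1*41 = 16
  c_4 = 0*17 + 0*-3 + 1*20 + 0*7 + 0*-1 + 0*41 = 20
  c_5 = 1*17 + 0*-3 + 0*20 + -1*7 + 0*-1 + 0*41 = 10
  c_6 = 0*17 + 0*-3 + 0*20 + 1*7 + 1*-1 + 0*41 = 6
p = 5; digits c_i = Σ_j d_{ij}·5^j, 0 ≤ d_{ij} < 5:
  c_1 = 9 = 4·5^0 + 1·5^1
  c_2 = 17 = 2·5^0 + 3·5^1
  c_3 = 16 = 1·5^0 + 3·5^1
  c_4 = 20 = 0·5^0 + 4·5^1
  c_5 = 10 = 0·5^0 + 2·5^1
  c_6 = 6 = 1·5^0 + 1·5^1
Factor λ_0 = (4, 2, 1, 0, 0, 1)
Factor λ_1 = (1, 3, 3, 4, 2, 1)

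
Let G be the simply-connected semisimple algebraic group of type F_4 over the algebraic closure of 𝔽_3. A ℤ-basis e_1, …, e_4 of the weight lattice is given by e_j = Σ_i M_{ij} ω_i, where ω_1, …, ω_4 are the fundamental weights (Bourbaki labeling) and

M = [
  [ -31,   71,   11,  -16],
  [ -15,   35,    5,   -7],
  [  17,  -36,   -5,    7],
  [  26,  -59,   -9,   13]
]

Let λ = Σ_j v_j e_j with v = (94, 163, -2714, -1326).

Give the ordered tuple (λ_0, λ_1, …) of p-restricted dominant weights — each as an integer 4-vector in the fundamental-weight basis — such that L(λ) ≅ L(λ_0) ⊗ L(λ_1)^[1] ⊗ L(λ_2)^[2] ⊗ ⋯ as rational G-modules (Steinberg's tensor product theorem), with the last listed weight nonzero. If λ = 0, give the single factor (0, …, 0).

((0, 1, 0, 0), (1, 2, 0, 2), (2, 0, 2, 1))

In the fundamental-weight basis, λ has coordinates c = M·v (v = (94, 163, -2714, -1326)):
  c_1 = -31*94 + 71*163 + 11*-2714 + -16*-1326 = 21
  c_2 = -15*94 + 35*163 + 5*-2714 + -7*-1326 = 7
  c_3 = 17*94 + -36*163 + -5*-2714 + 7*-1326 = 18
  c_4 = 26*94 + -59*163 + -9*-2714 + 13*-1326 = 15
Base-3 expansion of each c_i:
  c_1 = 21 = 0·3^0 + 1·3^1 + 2·3^2
  c_2 = 7 = 1·3^0 + 2·3^1
  c_3 = 18 = 0·3^0 + 0·3^1 + 2·3^2
  c_4 = 15 = 0·3^0 + 2·3^1 + 1·3^2
Factor λ_0 = (0, 1, 0, 0)
Factor λ_1 = (1, 2, 0, 2)
Factor λ_2 = (2, 0, 2, 1)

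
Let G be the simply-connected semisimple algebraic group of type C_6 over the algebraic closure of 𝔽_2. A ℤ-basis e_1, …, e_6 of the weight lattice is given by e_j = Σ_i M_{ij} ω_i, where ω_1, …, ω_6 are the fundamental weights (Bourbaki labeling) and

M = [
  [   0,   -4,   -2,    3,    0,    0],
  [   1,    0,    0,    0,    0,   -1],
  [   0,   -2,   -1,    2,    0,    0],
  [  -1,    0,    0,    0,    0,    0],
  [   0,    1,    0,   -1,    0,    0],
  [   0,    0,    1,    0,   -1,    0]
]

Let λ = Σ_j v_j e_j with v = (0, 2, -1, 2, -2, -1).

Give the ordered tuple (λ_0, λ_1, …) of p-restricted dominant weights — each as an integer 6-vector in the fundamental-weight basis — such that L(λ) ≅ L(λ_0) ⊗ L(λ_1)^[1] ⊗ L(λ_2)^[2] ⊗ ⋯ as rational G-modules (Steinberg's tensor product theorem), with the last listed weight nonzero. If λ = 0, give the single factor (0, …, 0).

Change of basis e → ω: c = M·v where v = (0, 2, -1, 2, -2, -1):
  c_1 = 0·0 + (-4)·(2) + (-2)·(-1) + 3·2 + (0)·(-2) + (0)·(-1) = 0
  c_2 = 1·0 + 0·2 + (0)·(-1) + 0·2 + (0)·(-2) + (-1)·(-1) = 1
  c_3 = 0·0 + (-2)·(2) + (-1)·(-1) + 2·2 + (0)·(-2) + (0)·(-1) = 1
  c_4 = (-1)·(0) + 0·2 + (0)·(-1) + 0·2 + (0)·(-2) + (0)·(-1) = 0
  c_5 = 0·0 + 1·2 + (0)·(-1) + (-1)·(2) + (0)·(-2) + (0)·(-1) = 0
  c_6 = 0·0 + 0·2 + (1)·(-1) + 0·2 + (-1)·(-2) + (0)·(-1) = 1
Base-2 expansion of each c_i:
  c_1 = 0
  c_2 = 1 = 1·2^0
  c_3 = 1 = 1·2^0
  c_4 = 0
  c_5 = 0
  c_6 = 1 = 1·2^0
p-restricted factor λ_0 = (0, 1, 1, 0, 0, 1)

((0, 1, 1, 0, 0, 1),)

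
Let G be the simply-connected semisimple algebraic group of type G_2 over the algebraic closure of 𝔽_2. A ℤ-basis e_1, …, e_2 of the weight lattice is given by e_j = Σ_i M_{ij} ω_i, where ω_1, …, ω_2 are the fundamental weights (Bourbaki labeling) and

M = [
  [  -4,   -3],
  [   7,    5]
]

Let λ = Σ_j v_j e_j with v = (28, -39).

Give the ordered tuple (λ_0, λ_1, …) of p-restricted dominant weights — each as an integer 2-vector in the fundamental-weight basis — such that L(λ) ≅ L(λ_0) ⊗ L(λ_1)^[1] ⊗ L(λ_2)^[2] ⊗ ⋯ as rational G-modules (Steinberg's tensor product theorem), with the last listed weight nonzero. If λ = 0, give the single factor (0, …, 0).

Change of basis e → ω: c = M·v where v = (28, -39):
  c_1 = -4*28 + -3*-39 = 5
  c_2 = 7*28 + 5*-39 = 1
Writing each c_i in base p = 2:
  c_1 = 5 = 1·2^0 + 0·2^1 + 1·2^2
  c_2 = 1 = 1·2^0
p-restricted factor λ_0 = (1, 1)
p-restricted factor λ_1 = (0, 0)
p-restricted factor λ_2 = (1, 0)

((1, 1), (0, 0), (1, 0))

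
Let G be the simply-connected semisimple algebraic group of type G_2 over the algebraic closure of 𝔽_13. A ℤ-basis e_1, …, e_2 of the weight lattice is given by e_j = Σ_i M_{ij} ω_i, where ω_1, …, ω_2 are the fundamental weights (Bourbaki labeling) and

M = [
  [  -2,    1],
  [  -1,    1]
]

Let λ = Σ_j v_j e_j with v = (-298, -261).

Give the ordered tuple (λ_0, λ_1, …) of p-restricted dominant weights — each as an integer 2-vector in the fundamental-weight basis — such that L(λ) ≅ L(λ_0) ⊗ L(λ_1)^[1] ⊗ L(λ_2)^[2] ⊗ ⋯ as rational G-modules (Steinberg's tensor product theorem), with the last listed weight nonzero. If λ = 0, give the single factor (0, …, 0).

ω-coordinates c = M·v, v = (-298, -261):
  c_1 = (-2)·(-298) + (1)·(-261) = 335
  c_2 = (-1)·(-298) + (1)·(-261) = 37
Expand coordinatewise in base 13:
  c_1 = 335 = 10·13^0 + 12·13^1 + 1·13^2
  c_2 = 37 = 11·13^0 + 2·13^1
p-restricted factor λ_0 = (10, 11)
p-restricted factor λ_1 = (12, 2)
p-restricted factor λ_2 = (1, 0)

((10, 11), (12, 2), (1, 0))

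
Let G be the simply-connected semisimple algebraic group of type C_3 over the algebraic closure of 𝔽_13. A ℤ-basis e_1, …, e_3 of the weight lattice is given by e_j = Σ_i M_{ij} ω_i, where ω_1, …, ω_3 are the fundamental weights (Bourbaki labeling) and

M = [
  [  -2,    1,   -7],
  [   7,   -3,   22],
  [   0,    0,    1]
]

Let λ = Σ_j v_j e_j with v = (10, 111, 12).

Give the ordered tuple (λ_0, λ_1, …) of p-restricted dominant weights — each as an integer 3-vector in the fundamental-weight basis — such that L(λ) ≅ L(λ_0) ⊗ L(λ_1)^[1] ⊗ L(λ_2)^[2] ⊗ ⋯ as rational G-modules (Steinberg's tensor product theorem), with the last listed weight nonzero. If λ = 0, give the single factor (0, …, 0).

((7, 1, 12),)

Compute c_i = Σ_j M_{ij} v_j with v = (10, 111, 12):
  c_1 = (-2)·(10) + 1·111 + (-7)·(12) = 7
  c_2 = 7·10 + (-3)·(111) + 22·12 = 1
  c_3 = 0·10 + 0·111 + 1·12 = 12
p = 13; digits c_i = Σ_j d_{ij}·13^j, 0 ≤ d_{ij} < 13:
  c_1 = 7 = 7·13^0
  c_2 = 1 = 1·13^0
  c_3 = 12 = 12·13^0
λ_0 = (7, 1, 12)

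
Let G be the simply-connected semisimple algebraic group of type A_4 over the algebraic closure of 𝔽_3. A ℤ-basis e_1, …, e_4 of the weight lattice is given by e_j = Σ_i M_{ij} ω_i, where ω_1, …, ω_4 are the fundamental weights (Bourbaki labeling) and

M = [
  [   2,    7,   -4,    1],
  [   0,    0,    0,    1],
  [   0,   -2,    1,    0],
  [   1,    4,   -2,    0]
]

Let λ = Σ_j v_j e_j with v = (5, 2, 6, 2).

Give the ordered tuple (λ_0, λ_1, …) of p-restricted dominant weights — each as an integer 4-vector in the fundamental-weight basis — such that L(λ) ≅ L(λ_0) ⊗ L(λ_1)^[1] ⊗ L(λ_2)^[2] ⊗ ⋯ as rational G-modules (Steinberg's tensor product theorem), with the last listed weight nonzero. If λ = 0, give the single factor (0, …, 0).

((2, 2, 2, 1),)

Change of basis e → ω: c = M·v where v = (5, 2, 6, 2):
  c_1 = 2*5 + 7*2 + -4*6 + 1*2 = 2
  c_2 = 0*5 + 0*2 + 0*6 + 1*2 = 2
  c_3 = 0*5 + -2*2 + 1*6 + 0*2 = 2
  c_4 = 1*5 + 4*2 + -2*6 + 0*2 = 1
Expand coordinatewise in base 3:
  c_1 = 2 = 2·3^0
  c_2 = 2 = 2·3^0
  c_3 = 2 = 2·3^0
  c_4 = 1 = 1·3^0
p-restricted factor λ_0 = (2, 2, 2, 1)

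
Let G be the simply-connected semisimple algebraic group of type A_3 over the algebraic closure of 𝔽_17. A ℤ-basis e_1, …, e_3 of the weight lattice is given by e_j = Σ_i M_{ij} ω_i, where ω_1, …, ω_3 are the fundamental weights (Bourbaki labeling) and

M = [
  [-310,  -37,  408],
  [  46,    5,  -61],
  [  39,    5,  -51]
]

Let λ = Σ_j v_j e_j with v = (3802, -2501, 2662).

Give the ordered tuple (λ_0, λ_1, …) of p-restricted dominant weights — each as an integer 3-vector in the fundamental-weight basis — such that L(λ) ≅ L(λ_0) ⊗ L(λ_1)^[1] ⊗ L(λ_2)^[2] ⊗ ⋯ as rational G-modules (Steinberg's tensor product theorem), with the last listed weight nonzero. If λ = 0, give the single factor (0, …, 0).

Change of basis e → ω: c = M·v where v = (3802, -2501, 2662):
  c_1 = (-310)·(3802) + (-37)·(-2501) + (408)·(2662) = 13
  c_2 = (46)·(3802) + (5)·(-2501) + (-61)·(2662) = 5
  c_3 = (39)·(3802) + (5)·(-2501) + (-51)·(2662) = 11
Expand coordinatewise in base 17:
  c_1 = 13 = 13·17^0
  c_2 = 5 = 5·17^0
  c_3 = 11 = 11·17^0
p-restricted factor λ_0 = (13, 5, 11)

((13, 5, 11),)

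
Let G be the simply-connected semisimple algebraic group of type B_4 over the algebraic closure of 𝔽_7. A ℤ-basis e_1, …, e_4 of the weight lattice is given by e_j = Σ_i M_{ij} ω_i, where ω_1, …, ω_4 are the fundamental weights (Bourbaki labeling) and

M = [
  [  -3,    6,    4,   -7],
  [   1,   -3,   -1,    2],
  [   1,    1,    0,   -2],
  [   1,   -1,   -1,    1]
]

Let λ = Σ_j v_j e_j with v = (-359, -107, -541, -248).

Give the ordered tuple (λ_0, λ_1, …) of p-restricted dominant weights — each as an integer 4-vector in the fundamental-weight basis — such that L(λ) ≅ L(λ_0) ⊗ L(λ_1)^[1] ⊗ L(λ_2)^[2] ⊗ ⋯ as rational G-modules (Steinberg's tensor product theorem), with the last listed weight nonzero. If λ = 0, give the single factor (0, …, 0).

In the fundamental-weight basis, λ has coordinates c = M·v (v = (-359, -107, -541, -248)):
  c_1 = (-3)·(-359) + (6)·(-107) + (4)·(-541) + (-7)·(-248) = 7
  c_2 = (1)·(-359) + (-3)·(-107) + (-1)·(-541) + (2)·(-248) = 7
  c_3 = (1)·(-359) + (1)·(-107) + (0)·(-541) + (-2)·(-248) = 30
  c_4 = (1)·(-359) + (-1)·(-107) + (-1)·(-541) + (1)·(-248) = 41
p = 7; digits c_i = Σ_j d_{ij}·7^j, 0 ≤ d_{ij} < 7:
  c_1 = 7 = 0·7^0 + 1·7^1
  c_2 = 7 = 0·7^0 + 1·7^1
  c_3 = 30 = 2·7^0 + 4·7^1
  c_4 = 41 = 6·7^0 + 5·7^1
p-restricted factor λ_0 = (0, 0, 2, 6)
p-restricted factor λ_1 = (1, 1, 4, 5)

((0, 0, 2, 6), (1, 1, 4, 5))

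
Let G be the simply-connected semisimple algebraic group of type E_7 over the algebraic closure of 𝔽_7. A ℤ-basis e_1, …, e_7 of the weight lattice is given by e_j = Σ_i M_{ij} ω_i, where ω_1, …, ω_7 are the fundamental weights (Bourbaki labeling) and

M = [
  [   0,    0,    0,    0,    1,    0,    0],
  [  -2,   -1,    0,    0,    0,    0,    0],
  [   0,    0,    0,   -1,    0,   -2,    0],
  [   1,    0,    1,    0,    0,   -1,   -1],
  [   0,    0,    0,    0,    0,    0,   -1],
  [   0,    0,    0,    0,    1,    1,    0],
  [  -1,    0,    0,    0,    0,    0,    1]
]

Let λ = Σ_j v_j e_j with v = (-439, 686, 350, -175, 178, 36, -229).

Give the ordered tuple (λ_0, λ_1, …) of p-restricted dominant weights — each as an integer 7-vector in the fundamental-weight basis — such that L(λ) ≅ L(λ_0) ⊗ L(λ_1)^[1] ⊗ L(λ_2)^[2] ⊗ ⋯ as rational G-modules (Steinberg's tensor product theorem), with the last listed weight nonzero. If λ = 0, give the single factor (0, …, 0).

((3, 3, 5, 6, 5, 4, 0), (4, 6, 0, 0, 4, 2, 2), (3, 3, 2, 2, 4, 4, 4))

Converting to the ω-basis (c_i = row i of M dotted with v = (-439, 686, 350, -175, 178, 36, -229)):
  c_1 = (0)·(-439) + (0)·(686) + (0)·(350) + (0)·(-175) + (1)·(178) + (0)·(36) + (0)·(-229) = 178
  c_2 = (-2)·(-439) + (-1)·(686) + (0)·(350) + (0)·(-175) + (0)·(178) + (0)·(36) + (0)·(-229) = 192
  c_3 = (0)·(-439) + (0)·(686) + (0)·(350) + (-1)·(-175) + (0)·(178) + (-2)·(36) + (0)·(-229) = 103
  c_4 = (1)·(-439) + (0)·(686) + (1)·(350) + (0)·(-175) + (0)·(178) + (-1)·(36) + (-1)·(-229) = 104
  c_5 = (0)·(-439) + (0)·(686) + (0)·(350) + (0)·(-175) + (0)·(178) + (0)·(36) + (-1)·(-229) = 229
  c_6 = (0)·(-439) + (0)·(686) + (0)·(350) + (0)·(-175) + (1)·(178) + (1)·(36) + (0)·(-229) = 214
  c_7 = (-1)·(-439) + (0)·(686) + (0)·(350) + (0)·(-175) + (0)·(178) + (0)·(36) + (1)·(-229) = 210
Expand coordinatewise in base 7:
  c_1 = 178 = 3·7^0 + 4·7^1 + 3·7^2
  c_2 = 192 = 3·7^0 + 6·7^1 + 3·7^2
  c_3 = 103 = 5·7^0 + 0·7^1 + 2·7^2
  c_4 = 104 = 6·7^0 + 0·7^1 + 2·7^2
  c_5 = 229 = 5·7^0 + 4·7^1 + 4·7^2
  c_6 = 214 = 4·7^0 + 2·7^1 + 4·7^2
  c_7 = 210 = 0·7^0 + 2·7^1 + 4·7^2
p-restricted factor λ_0 = (3, 3, 5, 6, 5, 4, 0)
p-restricted factor λ_1 = (4, 6, 0, 0, 4, 2, 2)
p-restricted factor λ_2 = (3, 3, 2, 2, 4, 4, 4)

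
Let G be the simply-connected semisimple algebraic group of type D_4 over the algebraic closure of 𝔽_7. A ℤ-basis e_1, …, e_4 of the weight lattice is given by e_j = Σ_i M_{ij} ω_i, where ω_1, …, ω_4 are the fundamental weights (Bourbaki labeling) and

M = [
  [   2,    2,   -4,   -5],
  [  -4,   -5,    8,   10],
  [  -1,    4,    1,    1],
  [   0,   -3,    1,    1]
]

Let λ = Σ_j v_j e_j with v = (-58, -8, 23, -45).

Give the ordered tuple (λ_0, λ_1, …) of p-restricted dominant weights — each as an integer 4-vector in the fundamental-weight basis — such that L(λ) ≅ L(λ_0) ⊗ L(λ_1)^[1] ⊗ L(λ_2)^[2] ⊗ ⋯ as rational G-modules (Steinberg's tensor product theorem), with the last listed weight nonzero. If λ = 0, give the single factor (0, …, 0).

((1, 6, 4, 2),)

Change of basis e → ω: c = M·v where v = (-58, -8, 23, -45):
  c_1 = 2*-58 + 2*-8 + -4*23 + -5*-45 = 1
  c_2 = -4*-58 + -5*-8 + 8*23 + 10*-45 = 6
  c_3 = -1*-58 + 4*-8 + 1*23 + 1*-45 = 4
  c_4 = 0*-58 + -3*-8 + 1*23 + 1*-45 = 2
Writing each c_i in base p = 7:
  c_1 = 1 = 1·7^0
  c_2 = 6 = 6·7^0
  c_3 = 4 = 4·7^0
  c_4 = 2 = 2·7^0
p-restricted factor λ_0 = (1, 6, 4, 2)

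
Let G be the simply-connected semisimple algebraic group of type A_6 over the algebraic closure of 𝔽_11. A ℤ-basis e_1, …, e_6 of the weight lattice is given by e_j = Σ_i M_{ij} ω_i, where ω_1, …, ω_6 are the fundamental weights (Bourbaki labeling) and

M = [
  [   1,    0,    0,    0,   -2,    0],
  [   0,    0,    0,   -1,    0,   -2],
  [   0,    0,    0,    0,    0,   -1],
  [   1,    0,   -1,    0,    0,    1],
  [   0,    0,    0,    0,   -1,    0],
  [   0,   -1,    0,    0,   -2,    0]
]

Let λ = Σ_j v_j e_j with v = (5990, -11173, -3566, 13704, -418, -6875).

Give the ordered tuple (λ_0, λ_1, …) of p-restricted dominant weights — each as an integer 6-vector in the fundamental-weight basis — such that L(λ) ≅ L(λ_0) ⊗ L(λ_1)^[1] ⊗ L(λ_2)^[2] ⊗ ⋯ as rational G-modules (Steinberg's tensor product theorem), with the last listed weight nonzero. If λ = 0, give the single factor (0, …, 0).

((6, 2, 0, 8, 0, 8), (4, 4, 9, 1, 5, 2), (1, 0, 1, 0, 3, 0), (5, 0, 5, 2, 0, 9))

Compute c_i = Σ_j M_{ij} v_j with v = (5990, -11173, -3566, 13704, -418, -6875):
  c_1 = 1·5990 + (0)·(-11173) + (0)·(-3566) + 0·13704 + (-2)·(-418) + (0)·(-6875) = 6826
  c_2 = 0·5990 + (0)·(-11173) + (0)·(-3566) + (-1)·(13704) + (0)·(-418) + (-2)·(-6875) = 46
  c_3 = 0·5990 + (0)·(-11173) + (0)·(-3566) + 0·13704 + (0)·(-418) + (-1)·(-6875) = 6875
  c_4 = 1·5990 + (0)·(-11173) + (-1)·(-3566) + 0·13704 + (0)·(-418) + (1)·(-6875) = 2681
  c_5 = 0·5990 + (0)·(-11173) + (0)·(-3566) + 0·13704 + (-1)·(-418) + (0)·(-6875) = 418
  c_6 = 0·5990 + (-1)·(-11173) + (0)·(-3566) + 0·13704 + (-2)·(-418) + (0)·(-6875) = 12009
Expand coordinatewise in base 11:
  c_1 = 6826 = 6·11^0 + 4·11^1 + 1·11^2 + 5·11^3
  c_2 = 46 = 2·11^0 + 4·11^1
  c_3 = 6875 = 0·11^0 + 9·11^1 + 1·11^2 + 5·11^3
  c_4 = 2681 = 8·11^0 + 1·11^1 + 0·11^2 + 2·11^3
  c_5 = 418 = 0·11^0 + 5·11^1 + 3·11^2
  c_6 = 12009 = 8·11^0 + 2·11^1 + 0·11^2 + 9·11^3
λ_0 = (6, 2, 0, 8, 0, 8)
λ_1 = (4, 4, 9, 1, 5, 2)
λ_2 = (1, 0, 1, 0, 3, 0)
λ_3 = (5, 0, 5, 2, 0, 9)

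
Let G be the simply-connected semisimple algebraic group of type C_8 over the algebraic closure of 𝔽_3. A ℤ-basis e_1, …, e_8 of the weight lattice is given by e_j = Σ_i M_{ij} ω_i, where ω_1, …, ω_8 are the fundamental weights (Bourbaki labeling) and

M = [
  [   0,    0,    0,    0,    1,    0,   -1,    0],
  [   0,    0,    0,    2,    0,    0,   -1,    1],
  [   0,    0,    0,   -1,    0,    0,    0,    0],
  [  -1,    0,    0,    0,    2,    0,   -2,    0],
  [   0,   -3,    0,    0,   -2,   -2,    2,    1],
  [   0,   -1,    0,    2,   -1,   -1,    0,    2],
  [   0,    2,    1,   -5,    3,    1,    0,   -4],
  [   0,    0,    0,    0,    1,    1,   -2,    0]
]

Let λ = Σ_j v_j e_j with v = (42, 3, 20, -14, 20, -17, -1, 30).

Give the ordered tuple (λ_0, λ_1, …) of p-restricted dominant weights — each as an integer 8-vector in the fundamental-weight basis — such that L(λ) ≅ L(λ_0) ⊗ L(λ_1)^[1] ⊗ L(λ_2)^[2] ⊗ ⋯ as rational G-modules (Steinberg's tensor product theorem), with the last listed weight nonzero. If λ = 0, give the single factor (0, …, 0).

((0, 0, 2, 0, 1, 2, 1, 2), (1, 1, 1, 0, 1, 2, 0, 1), (2, 0, 1, 0, 1, 2, 2, 0))

Change of basis e → ω: c = M·v where v = (42, 3, 20, -14, 20, -17, -1, 30):
  c_1 = 0*42 + 0*3 + 0*20 + 0*-14 + 1*20 + 0*-17 + -1*-1 + 0*30 = 21
  c_2 = 0*42 + 0*3 + 0*20 + 2*-14 + 0*20 + 0*-17 + -1*-1 + 1*30 = 3
  c_3 = 0*42 + 0*3 + 0*20 + -1*-14 + 0*20 + 0*-17 + 0*-1 + 0*30 = 14
  c_4 = -1*42 + 0*3 + 0*20 + 0*-14 + 2*20 + 0*-17 + -2*-1 + 0*30 = 0
  c_5 = 0*42 + -3*3 + 0*20 + 0*-14 + -2*20 + -2*-17 + 2*-1 + 1*30 = 13
  c_6 = 0*42 + -1*3 + 0*20 + 2*-14 + -1*20 + -1*-17 + 0*-1 + 2*30 = 26
  c_7 = 0*42 + 2*3 + 1*20 + -5*-14 + 3*20 + 1*-17 + 0*-1 + -4*30 = 19
  c_8 = 0*42 + 0*3 + 0*20 + 0*-14 + 1*20 + 1*-17 + -2*-1 + 0*30 = 5
Expand coordinatewise in base 3:
  c_1 = 21 = 0·3^0 + 1·3^1 + 2·3^2
  c_2 = 3 = 0·3^0 + 1·3^1
  c_3 = 14 = 2·3^0 + 1·3^1 + 1·3^2
  c_4 = 0
  c_5 = 13 = 1·3^0 + 1·3^1 + 1·3^2
  c_6 = 26 = 2·3^0 + 2·3^1 + 2·3^2
  c_7 = 19 = 1·3^0 + 0·3^1 + 2·3^2
  c_8 = 5 = 2·3^0 + 1·3^1
p-restricted factor λ_0 = (0, 0, 2, 0, 1, 2, 1, 2)
p-restricted factor λ_1 = (1, 1, 1, 0, 1, 2, 0, 1)
p-restricted factor λ_2 = (2, 0, 1, 0, 1, 2, 2, 0)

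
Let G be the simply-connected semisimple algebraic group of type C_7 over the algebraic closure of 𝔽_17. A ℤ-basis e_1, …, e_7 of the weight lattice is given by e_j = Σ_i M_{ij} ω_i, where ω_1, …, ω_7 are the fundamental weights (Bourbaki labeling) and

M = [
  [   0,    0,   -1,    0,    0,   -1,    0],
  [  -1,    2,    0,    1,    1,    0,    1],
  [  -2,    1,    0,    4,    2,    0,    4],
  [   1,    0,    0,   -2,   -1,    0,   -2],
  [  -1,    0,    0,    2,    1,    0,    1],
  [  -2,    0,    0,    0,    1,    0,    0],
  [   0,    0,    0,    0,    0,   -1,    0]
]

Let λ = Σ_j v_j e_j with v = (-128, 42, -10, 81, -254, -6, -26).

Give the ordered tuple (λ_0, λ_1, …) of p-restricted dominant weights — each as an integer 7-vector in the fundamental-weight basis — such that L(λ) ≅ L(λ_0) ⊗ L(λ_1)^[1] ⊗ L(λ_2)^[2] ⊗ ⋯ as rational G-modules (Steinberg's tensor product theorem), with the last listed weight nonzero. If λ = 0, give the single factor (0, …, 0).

((16, 13, 10, 16, 10, 2, 6),)

Converting to the ω-basis (c_i = row i of M dotted with v = (-128, 42, -10, 81, -254, -6, -26)):
  c_1 = (0)·(-128) + (0)·(42) + (-1)·(-10) + (0)·(81) + (0)·(-254) + (-1)·(-6) + (0)·(-26) = 16
  c_2 = (-1)·(-128) + (2)·(42) + (0)·(-10) + (1)·(81) + (1)·(-254) + (0)·(-6) + (1)·(-26) = 13
  c_3 = (-2)·(-128) + (1)·(42) + (0)·(-10) + (4)·(81) + (2)·(-254) + (0)·(-6) + (4)·(-26) = 10
  c_4 = (1)·(-128) + (0)·(42) + (0)·(-10) + (-2)·(81) + (-1)·(-254) + (0)·(-6) + (-2)·(-26) = 16
  c_5 = (-1)·(-128) + (0)·(42) + (0)·(-10) + (2)·(81) + (1)·(-254) + (0)·(-6) + (1)·(-26) = 10
  c_6 = (-2)·(-128) + (0)·(42) + (0)·(-10) + (0)·(81) + (1)·(-254) + (0)·(-6) + (0)·(-26) = 2
  c_7 = (0)·(-128) + (0)·(42) + (0)·(-10) + (0)·(81) + (0)·(-254) + (-1)·(-6) + (0)·(-26) = 6
Expand coordinatewise in base 17:
  c_1 = 16 = 16·17^0
  c_2 = 13 = 13·17^0
  c_3 = 10 = 10·17^0
  c_4 = 16 = 16·17^0
  c_5 = 10 = 10·17^0
  c_6 = 2 = 2·17^0
  c_7 = 6 = 6·17^0
λ_0 = (16, 13, 10, 16, 10, 2, 6)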